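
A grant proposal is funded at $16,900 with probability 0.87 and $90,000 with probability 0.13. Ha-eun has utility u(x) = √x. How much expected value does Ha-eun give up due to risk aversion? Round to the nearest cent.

E[u] = 0.87·√16900 + 0.13·√90000 = 0.87·130 + 0.13·300 = 152.1
CE = (152.1)² = 23134.41
Risk premium = EV − CE = 26403 − 23134.41 = 3268.59

$3,268.59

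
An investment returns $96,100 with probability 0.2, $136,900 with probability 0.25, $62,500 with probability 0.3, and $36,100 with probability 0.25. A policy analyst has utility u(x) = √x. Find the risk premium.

$4,491

E[u] = 0.2·√96100 + 0.25·√136900 + 0.3·√62500 + 0.25·√36100 = 0.2·310 + 0.25·370 + 0.3·250 + 0.25·190 = 277
CE = (277)² = 76729
Risk premium = EV − CE = 81220 − 76729 = 4491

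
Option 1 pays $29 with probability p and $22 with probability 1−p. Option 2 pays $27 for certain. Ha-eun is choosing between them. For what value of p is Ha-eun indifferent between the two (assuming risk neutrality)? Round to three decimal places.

p = 0.714

p·29 + (1−p)·22 = 27
7p + 22 = 27
p = (27 − 22) / 7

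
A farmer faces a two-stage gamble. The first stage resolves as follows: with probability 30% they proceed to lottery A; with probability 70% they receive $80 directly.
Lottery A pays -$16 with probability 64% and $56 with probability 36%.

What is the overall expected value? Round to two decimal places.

EV(A) = 0.64 × (-16) + 0.36 × 56 = -10.24 + 20.16 = 9.92
Branch B: 80 (certain)
Overall = 0.3 × 9.92 + 0.7 × 80 = 2.976 + 56 = 58.976

$58.98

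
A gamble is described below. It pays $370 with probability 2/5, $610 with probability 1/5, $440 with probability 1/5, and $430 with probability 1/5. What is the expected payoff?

EV = 2/5 × 370 + 1/5 × 610 + 1/5 × 440 + 1/5 × 430 = 148 + 122 + 88 + 86 = 444

$444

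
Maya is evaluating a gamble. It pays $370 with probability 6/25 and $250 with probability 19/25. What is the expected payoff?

EV = 6/25 × 370 + 19/25 × 250 = 88.8 + 190 = 278.8

$278.80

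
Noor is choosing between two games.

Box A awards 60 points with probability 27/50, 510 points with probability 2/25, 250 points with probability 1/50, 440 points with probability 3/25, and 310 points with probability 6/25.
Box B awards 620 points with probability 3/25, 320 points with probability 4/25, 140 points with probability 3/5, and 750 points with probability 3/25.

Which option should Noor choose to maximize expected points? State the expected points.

Box B (299.6 points)

Box A = 27/50 × 60 + 2/25 × 510 + 1/50 × 250 + 3/25 × 440 + 6/25 × 310 = 32.4 + 40.8 + 5 + 52.8 + 74.4 = 205.4
Box B = 3/25 × 620 + 4/25 × 320 + 3/5 × 140 + 3/25 × 750 = 74.4 + 51.2 + 84 + 90 = 299.6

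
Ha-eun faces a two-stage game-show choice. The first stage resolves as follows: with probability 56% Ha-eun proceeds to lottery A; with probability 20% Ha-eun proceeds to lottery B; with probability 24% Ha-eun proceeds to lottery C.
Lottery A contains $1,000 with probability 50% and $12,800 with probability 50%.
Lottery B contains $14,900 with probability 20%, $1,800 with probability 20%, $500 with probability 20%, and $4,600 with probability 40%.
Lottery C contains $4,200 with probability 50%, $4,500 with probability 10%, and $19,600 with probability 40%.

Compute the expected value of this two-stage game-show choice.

$7,413.60

EV(A) = 0.5 × 1000 + 0.5 × 12800 = 500 + 6400 = 6900
EV(B) = 0.2 × 14900 + 0.2 × 1800 + 0.2 × 500 + 0.4 × 4600 = 2980 + 360 + 100 + 1840 = 5280
EV(C) = 0.5 × 4200 + 0.1 × 4500 + 0.4 × 19600 = 2100 + 450 + 7840 = 10390
Overall = 0.56 × 6900 + 0.2 × 5280 + 0.24 × 10390 = 3864 + 1056 + 2493.6 = 7413.6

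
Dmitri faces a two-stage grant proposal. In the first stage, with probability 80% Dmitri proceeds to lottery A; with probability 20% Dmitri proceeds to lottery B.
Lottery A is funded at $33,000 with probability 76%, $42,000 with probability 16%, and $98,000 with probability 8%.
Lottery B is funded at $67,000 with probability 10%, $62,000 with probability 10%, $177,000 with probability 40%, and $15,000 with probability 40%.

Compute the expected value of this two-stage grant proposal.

EV(A) = 0.76 × 33000 + 0.16 × 42000 + 0.08 × 98000 = 25080 + 6720 + 7840 = 39640
EV(B) = 0.1 × 67000 + 0.1 × 62000 + 0.4 × 177000 + 0.4 × 15000 = 6700 + 6200 + 70800 + 6000 = 89700
Overall = 0.8 × 39640 + 0.2 × 89700 = 31712 + 17940 = 49652

$49,652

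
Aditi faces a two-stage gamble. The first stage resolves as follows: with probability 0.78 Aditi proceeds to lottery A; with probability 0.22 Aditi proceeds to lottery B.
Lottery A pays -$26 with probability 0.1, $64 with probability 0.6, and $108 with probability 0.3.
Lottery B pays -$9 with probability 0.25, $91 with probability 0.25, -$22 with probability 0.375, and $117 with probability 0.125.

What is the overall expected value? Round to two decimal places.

$59.11

EV(A) = 0.1 × (-26) + 0.6 × 64 + 0.3 × 108 = -2.6 + 38.4 + 32.4 = 68.2
EV(B) = 0.25 × (-9) + 0.25 × 91 + 0.375 × (-22) + 0.125 × 117 = -2.25 + 22.75 − 8.25 + 14.625 = 26.875
Overall = 0.78 × 68.2 + 0.22 × 26.875 = 53.196 + 5.9125 = 59.1085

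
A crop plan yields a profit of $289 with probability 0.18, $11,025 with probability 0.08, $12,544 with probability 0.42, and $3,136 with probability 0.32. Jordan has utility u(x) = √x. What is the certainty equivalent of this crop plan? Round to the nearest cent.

$5,840.02

E[u] = 0.18·√289 + 0.08·√11025 + 0.42·√12544 + 0.32·√3136 = 0.18·17 + 0.08·105 + 0.42·112 + 0.32·56 = 76.42
CE = (76.42)² = 5840.0164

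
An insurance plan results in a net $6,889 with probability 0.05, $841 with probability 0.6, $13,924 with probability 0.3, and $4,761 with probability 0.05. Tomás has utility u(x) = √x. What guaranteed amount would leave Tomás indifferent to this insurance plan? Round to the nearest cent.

$3,648.16

E[u] = 0.05·√6889 + 0.6·√841 + 0.3·√13924 + 0.05·√4761 = 0.05·83 + 0.6·29 + 0.3·118 + 0.05·69 = 60.4
CE = (60.4)² = 3648.16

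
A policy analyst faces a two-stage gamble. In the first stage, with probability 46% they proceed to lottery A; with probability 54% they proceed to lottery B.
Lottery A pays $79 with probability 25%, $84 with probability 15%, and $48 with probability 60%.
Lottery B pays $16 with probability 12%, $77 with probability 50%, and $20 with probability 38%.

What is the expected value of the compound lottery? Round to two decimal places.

EV(A) = 0.25 × 79 + 0.15 × 84 + 0.6 × 48 = 19.75 + 12.6 + 28.8 = 61.15
EV(B) = 0.12 × 16 + 0.5 × 77 + 0.38 × 20 = 1.92 + 38.5 + 7.6 = 48.02
Overall = 0.46 × 61.15 + 0.54 × 48.02 = 28.129 + 25.9308 = 54.0598

$54.06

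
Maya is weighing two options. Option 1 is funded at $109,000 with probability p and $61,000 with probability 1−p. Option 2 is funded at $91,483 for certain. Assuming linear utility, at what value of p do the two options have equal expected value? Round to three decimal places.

p = 0.635

p·109000 + (1−p)·61000 = 91483
48000p + 61000 = 91483
p = (91483 − 61000) / 48000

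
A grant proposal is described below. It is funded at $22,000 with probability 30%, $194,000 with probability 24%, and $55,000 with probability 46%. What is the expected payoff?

EV = 0.3 × 22000 + 0.24 × 194000 + 0.46 × 55000 = 6600 + 46560 + 25300 = 78460

$78,460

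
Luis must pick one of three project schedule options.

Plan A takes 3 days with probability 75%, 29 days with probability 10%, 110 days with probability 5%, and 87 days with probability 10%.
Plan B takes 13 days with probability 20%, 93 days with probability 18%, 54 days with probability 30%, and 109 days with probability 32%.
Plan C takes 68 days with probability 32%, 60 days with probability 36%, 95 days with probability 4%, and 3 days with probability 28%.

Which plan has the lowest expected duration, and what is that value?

Plan A = 0.75 × 3 + 0.1 × 29 + 0.05 × 110 + 0.1 × 87 = 2.25 + 2.9 + 5.5 + 8.7 = 19.35
Plan B = 0.2 × 13 + 0.18 × 93 + 0.3 × 54 + 0.32 × 109 = 2.6 + 16.74 + 16.2 + 34.88 = 70.42
Plan C = 0.32 × 68 + 0.36 × 60 + 0.04 × 95 + 0.28 × 3 = 21.76 + 21.6 + 3.8 + 0.84 = 48

Plan A (19.35 days)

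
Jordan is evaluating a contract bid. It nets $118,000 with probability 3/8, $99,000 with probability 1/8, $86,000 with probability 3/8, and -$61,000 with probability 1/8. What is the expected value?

EV = 3/8 × 118000 + 1/8 × 99000 + 3/8 × 86000 + 1/8 × (-61000) = 44250 + 12375 + 32250 − 7625 = 81250

$81,250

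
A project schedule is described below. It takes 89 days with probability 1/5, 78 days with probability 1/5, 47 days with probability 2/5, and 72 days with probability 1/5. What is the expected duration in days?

EV = 1/5 × 89 + 1/5 × 78 + 2/5 × 47 + 1/5 × 72 = 17.8 + 15.6 + 18.8 + 14.4 = 66.6

66.6 days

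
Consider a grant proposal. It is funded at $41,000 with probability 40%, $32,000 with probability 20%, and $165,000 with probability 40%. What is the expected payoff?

EV = 0.4 × 41000 + 0.2 × 32000 + 0.4 × 165000 = 16400 + 6400 + 66000 = 88800

$88,800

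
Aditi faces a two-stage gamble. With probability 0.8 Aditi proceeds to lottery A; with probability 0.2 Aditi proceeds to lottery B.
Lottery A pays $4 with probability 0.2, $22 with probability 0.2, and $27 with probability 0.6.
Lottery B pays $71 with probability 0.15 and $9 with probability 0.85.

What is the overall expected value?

EV(A) = 0.2 × 4 + 0.2 × 22 + 0.6 × 27 = 0.8 + 4.4 + 16.2 = 21.4
EV(B) = 0.15 × 71 + 0.85 × 9 = 10.65 + 7.65 = 18.3
Overall = 0.8 × 21.4 + 0.2 × 18.3 = 17.12 + 3.66 = 20.78

$20.78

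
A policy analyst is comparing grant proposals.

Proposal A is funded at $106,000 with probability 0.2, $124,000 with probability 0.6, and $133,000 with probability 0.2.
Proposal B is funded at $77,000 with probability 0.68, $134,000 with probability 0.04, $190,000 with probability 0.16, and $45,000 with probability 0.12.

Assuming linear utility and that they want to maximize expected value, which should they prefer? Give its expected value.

Proposal A = 0.2 × 106000 + 0.6 × 124000 + 0.2 × 133000 = 21200 + 74400 + 26600 = 122200
Proposal B = 0.68 × 77000 + 0.04 × 134000 + 0.16 × 190000 + 0.12 × 45000 = 52360 + 5360 + 30400 + 5400 = 93520

Proposal A ($122,200)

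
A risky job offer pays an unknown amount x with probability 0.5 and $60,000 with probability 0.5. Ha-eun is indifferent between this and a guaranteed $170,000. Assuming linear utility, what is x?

x = $280,000

0.5·x + 0.5·60000 = 170000
0.5·x = 170000 − 30000 = 140000
x = 140000 / 0.5 = 280000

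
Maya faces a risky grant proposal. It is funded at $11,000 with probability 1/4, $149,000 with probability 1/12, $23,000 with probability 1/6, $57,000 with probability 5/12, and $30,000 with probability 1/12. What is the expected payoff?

EV = 1/4 × 11000 + 1/12 × 149000 + 1/6 × 23000 + 5/12 × 57000 + 1/12 × 30000 = 2750 + 12416.6667 + 3833.3333 + 23750 + 2500 = 45250

$45,250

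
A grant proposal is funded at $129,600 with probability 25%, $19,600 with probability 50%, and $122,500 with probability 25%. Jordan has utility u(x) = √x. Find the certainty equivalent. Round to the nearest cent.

E[u] = 0.25·√129600 + 0.5·√19600 + 0.25·√122500 = 0.25·360 + 0.5·140 + 0.25·350 = 247.5
CE = (247.5)² = 61256.25

$61,256.25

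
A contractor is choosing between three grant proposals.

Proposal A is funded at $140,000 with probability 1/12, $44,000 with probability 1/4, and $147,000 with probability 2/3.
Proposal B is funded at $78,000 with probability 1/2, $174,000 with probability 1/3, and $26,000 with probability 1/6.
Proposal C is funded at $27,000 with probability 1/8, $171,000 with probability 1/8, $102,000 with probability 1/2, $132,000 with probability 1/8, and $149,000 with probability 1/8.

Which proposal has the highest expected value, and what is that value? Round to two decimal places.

Proposal A = 1/12 × 140000 + 1/4 × 44000 + 2/3 × 147000 = 11666.6667 + 11000 + 98000 = 120666.6667
Proposal B = 1/2 × 78000 + 1/3 × 174000 + 1/6 × 26000 = 39000 + 58000 + 4333.3333 = 101333.3333
Proposal C = 1/8 × 27000 + 1/8 × 171000 + 1/2 × 102000 + 1/8 × 132000 + 1/8 × 149000 = 3375 + 21375 + 51000 + 16500 + 18625 = 110875

Proposal A ($120,666.67)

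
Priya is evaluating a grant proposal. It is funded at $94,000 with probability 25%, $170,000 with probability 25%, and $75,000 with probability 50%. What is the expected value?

$103,500

EV = 0.25 × 94000 + 0.25 × 170000 + 0.5 × 75000 = 23500 + 42500 + 37500 = 103500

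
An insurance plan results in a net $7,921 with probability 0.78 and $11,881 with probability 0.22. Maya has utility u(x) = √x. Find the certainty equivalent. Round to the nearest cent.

E[u] = 0.78·√7921 + 0.22·√11881 = 0.78·89 + 0.22·109 = 93.4
CE = (93.4)² = 8723.56

$8,723.56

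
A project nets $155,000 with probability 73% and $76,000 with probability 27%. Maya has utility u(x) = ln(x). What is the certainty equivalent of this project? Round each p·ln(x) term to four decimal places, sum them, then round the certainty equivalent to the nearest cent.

$127,873.91

E[u] = 0.73·ln(155000) + 0.27·ln(76000) = 8.7244 + 3.0344 = 11.7588
CE = e^11.7588 ≈ 127873.91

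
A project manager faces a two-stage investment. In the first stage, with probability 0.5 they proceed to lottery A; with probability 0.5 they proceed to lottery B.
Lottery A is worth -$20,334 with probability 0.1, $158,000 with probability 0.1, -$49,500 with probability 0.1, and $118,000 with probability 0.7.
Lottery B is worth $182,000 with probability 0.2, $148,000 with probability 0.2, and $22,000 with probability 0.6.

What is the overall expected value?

$85,308.30

EV(A) = 0.1 × (-20334) + 0.1 × 158000 + 0.1 × (-49500) + 0.7 × 118000 = -2033.4 + 15800 − 4950 + 82600 = 91416.6
EV(B) = 0.2 × 182000 + 0.2 × 148000 + 0.6 × 22000 = 36400 + 29600 + 13200 = 79200
Overall = 0.5 × 91416.6 + 0.5 × 79200 = 45708.3 + 39600 = 85308.3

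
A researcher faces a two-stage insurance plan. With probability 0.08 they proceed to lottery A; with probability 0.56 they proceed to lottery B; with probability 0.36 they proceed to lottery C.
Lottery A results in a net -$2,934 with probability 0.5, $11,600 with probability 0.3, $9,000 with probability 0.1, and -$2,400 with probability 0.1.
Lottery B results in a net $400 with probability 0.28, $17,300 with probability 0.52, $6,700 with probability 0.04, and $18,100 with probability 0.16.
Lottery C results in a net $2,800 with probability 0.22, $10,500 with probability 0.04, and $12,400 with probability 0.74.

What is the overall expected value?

$10,762.48

EV(A) = 0.5 × (-2934) + 0.3 × 11600 + 0.1 × 9000 + 0.1 × (-2400) = -1467 + 3480 + 900 − 240 = 2673
EV(B) = 0.28 × 400 + 0.52 × 17300 + 0.04 × 6700 + 0.16 × 18100 = 112 + 8996 + 268 + 2896 = 12272
EV(C) = 0.22 × 2800 + 0.04 × 10500 + 0.74 × 12400 = 616 + 420 + 9176 = 10212
Overall = 0.08 × 2673 + 0.56 × 12272 + 0.36 × 10212 = 213.84 + 6872.32 + 3676.32 = 10762.48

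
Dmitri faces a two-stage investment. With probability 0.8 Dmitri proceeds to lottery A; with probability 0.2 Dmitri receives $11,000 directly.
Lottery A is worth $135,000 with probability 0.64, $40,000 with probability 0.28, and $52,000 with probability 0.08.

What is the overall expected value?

$83,608

EV(A) = 0.64 × 135000 + 0.28 × 40000 + 0.08 × 52000 = 86400 + 11200 + 4160 = 101760
Branch B: 11000 (certain)
Overall = 0.8 × 101760 + 0.2 × 11000 = 81408 + 2200 = 83608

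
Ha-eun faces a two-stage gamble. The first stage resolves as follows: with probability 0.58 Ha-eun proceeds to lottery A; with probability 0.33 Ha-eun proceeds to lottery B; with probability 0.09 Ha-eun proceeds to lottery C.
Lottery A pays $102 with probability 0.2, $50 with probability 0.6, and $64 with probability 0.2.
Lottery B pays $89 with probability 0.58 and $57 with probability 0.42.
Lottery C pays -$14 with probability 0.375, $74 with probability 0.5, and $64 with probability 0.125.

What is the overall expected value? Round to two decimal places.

EV(A) = 0.2 × 102 + 0.6 × 50 + 0.2 × 64 = 20.4 + 30 + 12.8 = 63.2
EV(B) = 0.58 × 89 + 0.42 × 57 = 51.62 + 23.94 = 75.56
EV(C) = 0.375 × (-14) + 0.5 × 74 + 0.125 × 64 = -5.25 + 37 + 8 = 39.75
Overall = 0.58 × 63.2 + 0.33 × 75.56 + 0.09 × 39.75 = 36.656 + 24.9348 + 3.5775 = 65.1683

$65.17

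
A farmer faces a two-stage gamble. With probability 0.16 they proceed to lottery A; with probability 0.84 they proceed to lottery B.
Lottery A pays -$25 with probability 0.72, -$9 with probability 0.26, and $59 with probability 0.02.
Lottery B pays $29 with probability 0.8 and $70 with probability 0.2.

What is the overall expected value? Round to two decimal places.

EV(A) = 0.72 × (-25) + 0.26 × (-9) + 0.02 × 59 = -18 − 2.34 + 1.18 = -19.16
EV(B) = 0.8 × 29 + 0.2 × 70 = 23.2 + 14 = 37.2
Overall = 0.16 × (-19.16) + 0.84 × 37.2 = -3.0656 + 31.248 = 28.1824

$28.18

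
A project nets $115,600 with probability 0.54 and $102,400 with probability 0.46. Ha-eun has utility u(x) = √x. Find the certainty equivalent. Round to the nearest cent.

$109,428.64

E[u] = 0.54·√115600 + 0.46·√102400 = 0.54·340 + 0.46·320 = 330.8
CE = (330.8)² = 109428.64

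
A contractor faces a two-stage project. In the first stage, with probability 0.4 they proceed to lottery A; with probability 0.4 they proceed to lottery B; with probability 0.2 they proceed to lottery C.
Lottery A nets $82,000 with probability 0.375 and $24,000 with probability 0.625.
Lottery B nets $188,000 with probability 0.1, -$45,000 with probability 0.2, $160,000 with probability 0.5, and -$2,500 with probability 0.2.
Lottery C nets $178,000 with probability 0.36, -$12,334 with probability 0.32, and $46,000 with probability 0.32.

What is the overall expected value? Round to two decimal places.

$68,990.62

EV(A) = 0.375 × 82000 + 0.625 × 24000 = 30750 + 15000 = 45750
EV(B) = 0.1 × 188000 + 0.2 × (-45000) + 0.5 × 160000 + 0.2 × (-2500) = 18800 − 9000 + 80000 − 500 = 89300
EV(C) = 0.36 × 178000 + 0.32 × (-12334) + 0.32 × 46000 = 64080 − 3946.88 + 14720 = 74853.12
Overall = 0.4 × 45750 + 0.4 × 89300 + 0.2 × 74853.12 = 18300 + 35720 + 14970.624 = 68990.624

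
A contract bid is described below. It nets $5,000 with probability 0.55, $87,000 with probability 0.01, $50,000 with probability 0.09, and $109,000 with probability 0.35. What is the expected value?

EV = 0.55 × 5000 + 0.01 × 87000 + 0.09 × 50000 + 0.35 × 109000 = 2750 + 870 + 4500 + 38150 = 46270

$46,270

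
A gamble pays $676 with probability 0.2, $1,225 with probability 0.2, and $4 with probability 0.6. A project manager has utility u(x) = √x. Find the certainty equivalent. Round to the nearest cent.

E[u] = 0.2·√676 + 0.2·√1225 + 0.6·√4 = 0.2·26 + 0.2·35 + 0.6·2 = 13.4
CE = (13.4)² = 179.56

$179.56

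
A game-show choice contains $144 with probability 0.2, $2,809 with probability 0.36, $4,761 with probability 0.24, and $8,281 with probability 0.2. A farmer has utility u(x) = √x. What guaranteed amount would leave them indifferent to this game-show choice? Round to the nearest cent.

E[u] = 0.2·√144 + 0.36·√2809 + 0.24·√4761 + 0.2·√8281 = 0.2·12 + 0.36·53 + 0.24·69 + 0.2·91 = 56.24
CE = (56.24)² = 3162.9376

$3,162.94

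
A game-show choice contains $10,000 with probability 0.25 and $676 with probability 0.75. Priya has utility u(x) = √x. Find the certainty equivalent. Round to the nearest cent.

$1,980.25

E[u] = 0.25·√10000 + 0.75·√676 = 0.25·100 + 0.75·26 = 44.5
CE = (44.5)² = 1980.25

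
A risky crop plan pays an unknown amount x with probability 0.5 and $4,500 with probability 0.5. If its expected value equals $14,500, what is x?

x = $24,500

0.5·x + 0.5·4500 = 14500
0.5·x = 14500 − 2250 = 12250
x = 12250 / 0.5 = 24500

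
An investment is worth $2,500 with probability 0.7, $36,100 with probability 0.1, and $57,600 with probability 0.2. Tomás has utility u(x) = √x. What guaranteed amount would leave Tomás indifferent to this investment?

$10,404

E[u] = 0.7·√2500 + 0.1·√36100 + 0.2·√57600 = 0.7·50 + 0.1·190 + 0.2·240 = 102
CE = (102)² = 10404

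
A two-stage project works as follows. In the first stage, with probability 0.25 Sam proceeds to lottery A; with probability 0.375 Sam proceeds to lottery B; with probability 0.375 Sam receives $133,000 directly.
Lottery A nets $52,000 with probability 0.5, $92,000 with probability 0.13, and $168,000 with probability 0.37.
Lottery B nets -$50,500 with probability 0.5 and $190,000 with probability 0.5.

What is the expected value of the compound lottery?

EV(A) = 0.5 × 52000 + 0.13 × 92000 + 0.37 × 168000 = 26000 + 11960 + 62160 = 100120
EV(B) = 0.5 × (-50500) + 0.5 × 190000 = -25250 + 95000 = 69750
Branch C: 133000 (certain)
Overall = 0.25 × 100120 + 0.375 × 69750 + 0.375 × 133000 = 25030 + 26156.25 + 49875 = 101061.25

$101,061.25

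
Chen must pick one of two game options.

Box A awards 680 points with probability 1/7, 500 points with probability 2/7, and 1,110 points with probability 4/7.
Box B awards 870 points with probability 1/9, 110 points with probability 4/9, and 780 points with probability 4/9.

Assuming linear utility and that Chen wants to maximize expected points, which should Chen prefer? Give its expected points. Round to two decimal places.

Box A (874.29 points)

Box A = 1/7 × 680 + 2/7 × 500 + 4/7 × 1110 = 97.1429 + 142.8571 + 634.2857 = 874.2857
Box B = 1/9 × 870 + 4/9 × 110 + 4/9 × 780 = 96.6667 + 48.8889 + 346.6667 = 492.2222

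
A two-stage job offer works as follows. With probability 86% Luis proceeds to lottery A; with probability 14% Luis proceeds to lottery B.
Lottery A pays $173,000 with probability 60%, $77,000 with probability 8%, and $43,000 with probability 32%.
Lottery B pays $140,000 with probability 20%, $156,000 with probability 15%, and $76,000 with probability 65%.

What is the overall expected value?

EV(A) = 0.6 × 173000 + 0.08 × 77000 + 0.32 × 43000 = 103800 + 6160 + 13760 = 123720
EV(B) = 0.2 × 140000 + 0.15 × 156000 + 0.65 × 76000 = 28000 + 23400 + 49400 = 100800
Overall = 0.86 × 123720 + 0.14 × 100800 = 106399.2 + 14112 = 120511.2

$120,511.20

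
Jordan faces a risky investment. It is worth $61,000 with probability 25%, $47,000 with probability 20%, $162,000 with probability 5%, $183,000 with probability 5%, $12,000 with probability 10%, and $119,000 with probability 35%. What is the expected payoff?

$84,750

EV = 0.25 × 61000 + 0.2 × 47000 + 0.05 × 162000 + 0.05 × 183000 + 0.1 × 12000 + 0.35 × 119000 = 15250 + 9400 + 8100 + 9150 + 1200 + 41650 = 84750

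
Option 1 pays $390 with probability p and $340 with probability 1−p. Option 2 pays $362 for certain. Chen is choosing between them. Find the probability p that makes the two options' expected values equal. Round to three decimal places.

p = 0.440

p·390 + (1−p)·340 = 362
50p + 340 = 362
p = (362 − 340) / 50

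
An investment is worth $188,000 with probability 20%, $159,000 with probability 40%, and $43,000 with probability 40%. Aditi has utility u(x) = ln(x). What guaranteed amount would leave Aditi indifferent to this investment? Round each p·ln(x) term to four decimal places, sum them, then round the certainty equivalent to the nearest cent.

E[u] = 0.2·ln(188000) + 0.4·ln(159000) + 0.4·ln(43000) = 2.4288 + 4.7907 + 4.2676 = 11.4871
CE = e^11.4871 ≈ 97450.52

$97,450.52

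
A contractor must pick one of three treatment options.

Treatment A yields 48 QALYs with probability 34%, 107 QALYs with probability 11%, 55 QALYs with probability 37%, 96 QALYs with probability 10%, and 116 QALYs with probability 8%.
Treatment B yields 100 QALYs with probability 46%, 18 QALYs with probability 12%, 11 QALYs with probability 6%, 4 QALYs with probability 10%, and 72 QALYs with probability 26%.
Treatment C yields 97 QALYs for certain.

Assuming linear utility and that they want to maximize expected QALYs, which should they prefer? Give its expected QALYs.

Treatment C (97 QALYs)

Treatment A = 0.34 × 48 + 0.11 × 107 + 0.37 × 55 + 0.1 × 96 + 0.08 × 116 = 16.32 + 11.77 + 20.35 + 9.6 + 9.28 = 67.32
Treatment B = 0.46 × 100 + 0.12 × 18 + 0.06 × 11 + 0.1 × 4 + 0.26 × 72 = 46 + 2.16 + 0.66 + 0.4 + 18.72 = 67.94
Treatment C: 97 (certain)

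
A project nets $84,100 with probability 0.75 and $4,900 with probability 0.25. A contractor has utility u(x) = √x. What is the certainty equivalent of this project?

$55,225

E[u] = 0.75·√84100 + 0.25·√4900 = 0.75·290 + 0.25·70 = 235
CE = (235)² = 55225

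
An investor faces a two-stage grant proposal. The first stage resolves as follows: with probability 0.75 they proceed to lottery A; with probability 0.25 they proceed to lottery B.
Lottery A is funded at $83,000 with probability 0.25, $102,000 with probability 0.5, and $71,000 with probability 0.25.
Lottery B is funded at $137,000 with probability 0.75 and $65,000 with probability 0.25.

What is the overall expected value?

EV(A) = 0.25 × 83000 + 0.5 × 102000 + 0.25 × 71000 = 20750 + 51000 + 17750 = 89500
EV(B) = 0.75 × 137000 + 0.25 × 65000 = 102750 + 16250 = 119000
Overall = 0.75 × 89500 + 0.25 × 119000 = 67125 + 29750 = 96875

$96,875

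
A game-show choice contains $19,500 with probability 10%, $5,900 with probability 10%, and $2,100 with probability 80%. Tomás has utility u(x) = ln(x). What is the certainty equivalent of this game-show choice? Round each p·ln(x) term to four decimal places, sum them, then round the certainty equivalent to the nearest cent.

$2,909.98

E[u] = 0.1·ln(19500) + 0.1·ln(5900) + 0.8·ln(2100) = 0.9878 + 0.8683 + 6.1198 = 7.9759
CE = e^7.9759 ≈ 2909.98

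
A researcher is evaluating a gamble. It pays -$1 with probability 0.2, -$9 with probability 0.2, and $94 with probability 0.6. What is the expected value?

$54.40

EV = 0.2 × (-1) + 0.2 × (-9) + 0.6 × 94 = -0.2 − 1.8 + 56.4 = 54.4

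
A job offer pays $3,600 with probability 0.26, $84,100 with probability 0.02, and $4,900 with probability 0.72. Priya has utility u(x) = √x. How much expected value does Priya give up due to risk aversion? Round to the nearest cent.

$990.76

E[u] = 0.26·√3600 + 0.02·√84100 + 0.72·√4900 = 0.26·60 + 0.02·290 + 0.72·70 = 71.8
CE = (71.8)² = 5155.24
Risk premium = EV − CE = 6146 − 5155.24 = 990.76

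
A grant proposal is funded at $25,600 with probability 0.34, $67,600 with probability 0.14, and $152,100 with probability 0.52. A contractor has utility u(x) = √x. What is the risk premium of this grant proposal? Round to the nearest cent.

E[u] = 0.34·√25600 + 0.14·√67600 + 0.52·√152100 = 0.34·160 + 0.14·260 + 0.52·390 = 293.6
CE = (293.6)² = 86200.96
Risk premium = EV − CE = 97260 − 86200.96 = 11059.04

$11,059.04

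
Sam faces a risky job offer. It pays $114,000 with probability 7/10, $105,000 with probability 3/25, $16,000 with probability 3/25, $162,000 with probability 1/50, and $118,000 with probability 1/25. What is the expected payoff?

$102,280

EV = 7/10 × 114000 + 3/25 × 105000 + 3/25 × 16000 + 1/50 × 162000 + 1/25 × 118000 = 79800 + 12600 + 1920 + 3240 + 4720 = 102280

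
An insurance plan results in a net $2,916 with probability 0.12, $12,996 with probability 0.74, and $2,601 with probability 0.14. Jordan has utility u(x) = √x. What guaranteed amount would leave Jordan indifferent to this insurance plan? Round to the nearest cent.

E[u] = 0.12·√2916 + 0.74·√12996 + 0.14·√2601 = 0.12·54 + 0.74·114 + 0.14·51 = 97.98
CE = (97.98)² = 9600.0804

$9,600.08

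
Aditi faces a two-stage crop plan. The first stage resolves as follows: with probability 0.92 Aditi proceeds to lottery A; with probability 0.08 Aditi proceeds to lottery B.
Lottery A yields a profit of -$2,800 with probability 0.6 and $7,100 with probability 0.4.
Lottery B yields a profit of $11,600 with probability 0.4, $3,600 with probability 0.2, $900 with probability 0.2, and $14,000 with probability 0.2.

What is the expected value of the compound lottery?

$1,734.40

EV(A) = 0.6 × (-2800) + 0.4 × 7100 = -1680 + 2840 = 1160
EV(B) = 0.4 × 11600 + 0.2 × 3600 + 0.2 × 900 + 0.2 × 14000 = 4640 + 720 + 180 + 2800 = 8340
Overall = 0.92 × 1160 + 0.08 × 8340 = 1067.2 + 667.2 = 1734.4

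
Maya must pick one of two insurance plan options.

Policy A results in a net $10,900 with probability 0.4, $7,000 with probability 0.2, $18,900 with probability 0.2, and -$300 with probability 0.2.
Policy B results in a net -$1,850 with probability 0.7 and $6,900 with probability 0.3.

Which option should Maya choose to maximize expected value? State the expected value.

Policy A ($9,480)

Policy A = 0.4 × 10900 + 0.2 × 7000 + 0.2 × 18900 + 0.2 × (-300) = 4360 + 1400 + 3780 − 60 = 9480
Policy B = 0.7 × (-1850) + 0.3 × 6900 = -1295 + 2070 = 775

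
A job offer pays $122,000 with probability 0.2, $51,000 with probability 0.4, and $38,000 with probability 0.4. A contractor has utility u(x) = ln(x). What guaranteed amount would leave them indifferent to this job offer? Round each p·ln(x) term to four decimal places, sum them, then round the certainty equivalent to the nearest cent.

E[u] = 0.2·ln(122000) + 0.4·ln(51000) + 0.4·ln(38000) = 2.3424 + 4.3358 + 4.2181 = 10.8963
CE = e^10.8963 ≈ 53976.28

$53,976.28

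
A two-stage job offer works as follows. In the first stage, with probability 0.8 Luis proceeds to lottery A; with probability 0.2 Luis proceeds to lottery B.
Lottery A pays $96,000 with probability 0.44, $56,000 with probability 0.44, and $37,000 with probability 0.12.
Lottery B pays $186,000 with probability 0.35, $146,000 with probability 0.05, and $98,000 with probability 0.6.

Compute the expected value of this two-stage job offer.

$83,296

EV(A) = 0.44 × 96000 + 0.44 × 56000 + 0.12 × 37000 = 42240 + 24640 + 4440 = 71320
EV(B) = 0.35 × 186000 + 0.05 × 146000 + 0.6 × 98000 = 65100 + 7300 + 58800 = 131200
Overall = 0.8 × 71320 + 0.2 × 131200 = 57056 + 26240 = 83296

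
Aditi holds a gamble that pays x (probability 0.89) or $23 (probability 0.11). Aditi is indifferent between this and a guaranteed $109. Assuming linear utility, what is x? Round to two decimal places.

x = $119.63

0.89·x + 0.11·23 = 109
0.89·x = 109 − 2.53 = 106.47
x = 106.47 / 0.89 = 119.6292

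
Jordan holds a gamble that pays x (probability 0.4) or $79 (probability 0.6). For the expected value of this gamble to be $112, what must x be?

0.4·x + 0.6·79 = 112
0.4·x = 112 − 47.4 = 64.6
x = 64.6 / 0.4 = 161.5

x = $161.50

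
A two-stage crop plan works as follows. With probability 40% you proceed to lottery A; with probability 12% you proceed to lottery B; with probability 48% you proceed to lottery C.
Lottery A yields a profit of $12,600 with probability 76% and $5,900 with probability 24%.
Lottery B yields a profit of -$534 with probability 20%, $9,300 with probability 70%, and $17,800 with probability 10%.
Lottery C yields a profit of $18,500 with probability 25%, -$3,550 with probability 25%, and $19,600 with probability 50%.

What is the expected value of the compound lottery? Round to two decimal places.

EV(A) = 0.76 × 12600 + 0.24 × 5900 = 9576 + 1416 = 10992
EV(B) = 0.2 × (-534) + 0.7 × 9300 + 0.1 × 17800 = -106.8 + 6510 + 1780 = 8183.2
EV(C) = 0.25 × 18500 + 0.25 × (-3550) + 0.5 × 19600 = 4625 − 887.5 + 9800 = 13537.5
Overall = 0.4 × 10992 + 0.12 × 8183.2 + 0.48 × 13537.5 = 4396.8 + 981.984 + 6498 = 11876.784

$11,876.78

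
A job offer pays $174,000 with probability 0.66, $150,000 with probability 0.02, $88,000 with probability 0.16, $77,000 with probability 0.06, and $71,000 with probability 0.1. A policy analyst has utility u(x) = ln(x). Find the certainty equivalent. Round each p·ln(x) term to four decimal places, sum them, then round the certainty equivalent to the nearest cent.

$135,428.62

E[u] = 0.66·ln(174000) + 0.02·ln(150000) + 0.16·ln(88000) + 0.06·ln(77000) + 0.1·ln(71000) = 7.9641 + 0.2384 + 1.8216 + 0.6751 + 1.1170 = 11.8162
CE = e^11.8162 ≈ 135428.62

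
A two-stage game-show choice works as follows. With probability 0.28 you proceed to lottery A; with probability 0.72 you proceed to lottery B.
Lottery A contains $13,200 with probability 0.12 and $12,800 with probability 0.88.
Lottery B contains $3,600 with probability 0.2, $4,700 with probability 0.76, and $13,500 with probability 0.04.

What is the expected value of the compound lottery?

EV(A) = 0.12 × 13200 + 0.88 × 12800 = 1584 + 11264 = 12848
EV(B) = 0.2 × 3600 + 0.76 × 4700 + 0.04 × 13500 = 720 + 3572 + 540 = 4832
Overall = 0.28 × 12848 + 0.72 × 4832 = 3597.44 + 3479.04 = 7076.48

$7,076.48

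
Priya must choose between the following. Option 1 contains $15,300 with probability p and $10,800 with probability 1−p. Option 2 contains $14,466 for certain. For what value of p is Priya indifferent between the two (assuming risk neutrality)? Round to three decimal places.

p·15300 + (1−p)·10800 = 14466
4500p + 10800 = 14466
p = (14466 − 10800) / 4500

p = 0.815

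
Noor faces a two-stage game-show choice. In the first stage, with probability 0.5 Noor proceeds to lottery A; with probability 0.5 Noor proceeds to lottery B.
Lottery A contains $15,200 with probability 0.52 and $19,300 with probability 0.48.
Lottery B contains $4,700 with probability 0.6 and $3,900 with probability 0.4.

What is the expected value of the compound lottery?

EV(A) = 0.52 × 15200 + 0.48 × 19300 = 7904 + 9264 = 17168
EV(B) = 0.6 × 4700 + 0.4 × 3900 = 2820 + 1560 = 4380
Overall = 0.5 × 17168 + 0.5 × 4380 = 8584 + 2190 = 10774

$10,774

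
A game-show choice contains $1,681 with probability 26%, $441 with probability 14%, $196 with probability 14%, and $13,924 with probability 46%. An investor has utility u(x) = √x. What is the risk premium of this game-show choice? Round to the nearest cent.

$2,053.65

E[u] = 0.26·√1681 + 0.14·√441 + 0.14·√196 + 0.46·√13924 = 0.26·41 + 0.14·21 + 0.14·14 + 0.46·118 = 69.84
CE = (69.84)² = 4877.6256
Risk premium = EV − CE = 6931.28 − 4877.6256 = 2053.6544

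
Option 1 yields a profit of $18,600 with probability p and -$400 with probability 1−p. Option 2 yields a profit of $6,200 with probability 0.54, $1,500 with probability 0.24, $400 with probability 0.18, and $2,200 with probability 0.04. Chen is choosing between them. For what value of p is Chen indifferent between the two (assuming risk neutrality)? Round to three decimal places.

p = 0.225

EV(Option 2) = 0.54 × 6200 + 0.24 × 1500 + 0.18 × 400 + 0.04 × 2200 = 3348 + 360 + 72 + 88 = 3868
p·18600 + (1−p)·(-400) = 3868
19000p − 400 = 3868
p = (3868 + 400) / 19000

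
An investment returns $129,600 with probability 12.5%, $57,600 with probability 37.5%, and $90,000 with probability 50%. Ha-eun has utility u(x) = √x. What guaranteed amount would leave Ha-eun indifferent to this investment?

E[u] = 0.125·√129600 + 0.375·√57600 + 0.5·√90000 = 0.125·360 + 0.375·240 + 0.5·300 = 285
CE = (285)² = 81225

$81,225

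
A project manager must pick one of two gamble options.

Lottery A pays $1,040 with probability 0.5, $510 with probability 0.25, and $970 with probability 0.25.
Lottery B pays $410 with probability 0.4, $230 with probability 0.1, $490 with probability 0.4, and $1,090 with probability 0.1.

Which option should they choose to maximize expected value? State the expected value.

Lottery A ($890)

Lottery A = 0.5 × 1040 + 0.25 × 510 + 0.25 × 970 = 520 + 127.5 + 242.5 = 890
Lottery B = 0.4 × 410 + 0.1 × 230 + 0.4 × 490 + 0.1 × 1090 = 164 + 23 + 196 + 109 = 492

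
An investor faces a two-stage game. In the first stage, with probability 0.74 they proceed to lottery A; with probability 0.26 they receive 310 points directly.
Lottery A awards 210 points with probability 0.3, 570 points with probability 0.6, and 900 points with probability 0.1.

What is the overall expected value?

446.9 points

EV(A) = 0.3 × 210 + 0.6 × 570 + 0.1 × 900 = 63 + 342 + 90 = 495
Branch B: 310 (certain)
Overall = 0.74 × 495 + 0.26 × 310 = 366.3 + 80.6 = 446.9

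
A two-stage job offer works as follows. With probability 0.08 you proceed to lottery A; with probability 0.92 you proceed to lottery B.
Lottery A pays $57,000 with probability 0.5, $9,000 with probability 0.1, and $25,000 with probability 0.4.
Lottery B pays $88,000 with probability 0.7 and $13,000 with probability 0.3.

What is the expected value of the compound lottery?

$63,412

EV(A) = 0.5 × 57000 + 0.1 × 9000 + 0.4 × 25000 = 28500 + 900 + 10000 = 39400
EV(B) = 0.7 × 88000 + 0.3 × 13000 = 61600 + 3900 = 65500
Overall = 0.08 × 39400 + 0.92 × 65500 = 3152 + 60260 = 63412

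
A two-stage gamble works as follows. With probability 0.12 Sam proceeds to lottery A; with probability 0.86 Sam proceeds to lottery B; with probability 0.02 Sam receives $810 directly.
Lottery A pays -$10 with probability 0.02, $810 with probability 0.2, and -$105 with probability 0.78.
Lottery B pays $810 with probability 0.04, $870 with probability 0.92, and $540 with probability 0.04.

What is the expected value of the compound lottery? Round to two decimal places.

EV(A) = 0.02 × (-10) + 0.2 × 810 + 0.78 × (-105) = -0.2 + 162 − 81.9 = 79.9
EV(B) = 0.04 × 810 + 0.92 × 870 + 0.04 × 540 = 32.4 + 800.4 + 21.6 = 854.4
Branch C: 810 (certain)
Overall = 0.12 × 79.9 + 0.86 × 854.4 + 0.02 × 810 = 9.588 + 734.784 + 16.2 = 760.572

$760.57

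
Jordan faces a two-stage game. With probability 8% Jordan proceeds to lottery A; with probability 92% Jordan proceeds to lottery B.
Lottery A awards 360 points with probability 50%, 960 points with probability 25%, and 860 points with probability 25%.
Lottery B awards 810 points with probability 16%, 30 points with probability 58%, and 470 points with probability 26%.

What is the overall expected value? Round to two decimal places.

298.46 points

EV(A) = 0.5 × 360 + 0.25 × 960 + 0.25 × 860 = 180 + 240 + 215 = 635
EV(B) = 0.16 × 810 + 0.58 × 30 + 0.26 × 470 = 129.6 + 17.4 + 122.2 = 269.2
Overall = 0.08 × 635 + 0.92 × 269.2 = 50.8 + 247.664 = 298.464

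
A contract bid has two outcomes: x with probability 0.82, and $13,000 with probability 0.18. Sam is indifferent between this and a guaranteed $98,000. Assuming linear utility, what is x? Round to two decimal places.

0.82·x + 0.18·13000 = 98000
0.82·x = 98000 − 2340 = 95660
x = 95660 / 0.82 = 116658.5366

x = $116,658.54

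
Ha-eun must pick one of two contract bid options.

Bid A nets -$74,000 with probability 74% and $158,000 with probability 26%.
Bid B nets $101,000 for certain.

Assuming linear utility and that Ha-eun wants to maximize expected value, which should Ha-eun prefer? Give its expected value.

Bid B ($101,000)

Bid A = 0.74 × (-74000) + 0.26 × 158000 = -54760 + 41080 = -13680
Bid B: 101000 (certain)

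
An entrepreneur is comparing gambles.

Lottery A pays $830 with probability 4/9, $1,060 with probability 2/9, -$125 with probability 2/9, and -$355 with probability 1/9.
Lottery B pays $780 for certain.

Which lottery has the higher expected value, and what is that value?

Lottery B ($780)

Lottery A = 4/9 × 830 + 2/9 × 1060 + 2/9 × (-125) + 1/9 × (-355) = 368.8889 + 235.5556 − 27.7778 − 39.4444 = 537.2222
Lottery B: 780 (certain)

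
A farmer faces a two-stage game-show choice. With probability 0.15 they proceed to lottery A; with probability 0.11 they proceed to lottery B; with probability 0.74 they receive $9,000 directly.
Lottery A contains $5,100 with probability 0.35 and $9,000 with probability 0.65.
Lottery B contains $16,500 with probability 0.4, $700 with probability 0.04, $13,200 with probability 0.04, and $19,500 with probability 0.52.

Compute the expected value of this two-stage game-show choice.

$9,707.81

EV(A) = 0.35 × 5100 + 0.65 × 9000 = 1785 + 5850 = 7635
EV(B) = 0.4 × 16500 + 0.04 × 700 + 0.04 × 13200 + 0.52 × 19500 = 6600 + 28 + 528 + 10140 = 17296
Branch C: 9000 (certain)
Overall = 0.15 × 7635 + 0.11 × 17296 + 0.74 × 9000 = 1145.25 + 1902.56 + 6660 = 9707.81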